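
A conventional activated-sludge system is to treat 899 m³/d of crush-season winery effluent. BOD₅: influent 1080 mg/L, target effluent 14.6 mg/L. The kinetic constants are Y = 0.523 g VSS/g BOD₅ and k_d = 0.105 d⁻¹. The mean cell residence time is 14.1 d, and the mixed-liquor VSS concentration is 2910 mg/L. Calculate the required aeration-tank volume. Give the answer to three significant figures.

V ≈ 979 m³

Rearranging the biomass balance for a CMAS with decay, V = Y·Q·ΔS·θ_c / [X·(1+k_d θ_c)] = 0.523 × 899 × (1080 − 14.6) × 14.1 / [2910 × (1 + 0.105 × 14.1)] = 7.06×10^6 / 7218 = 978.5 m³.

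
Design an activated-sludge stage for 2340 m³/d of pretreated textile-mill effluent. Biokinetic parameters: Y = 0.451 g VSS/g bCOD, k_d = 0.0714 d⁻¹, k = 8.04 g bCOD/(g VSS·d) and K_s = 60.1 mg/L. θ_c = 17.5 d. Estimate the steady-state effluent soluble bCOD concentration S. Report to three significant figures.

S ≈ 2.21 mg/L

For a completely mixed reactor with recycle the Lawrence–McCarty relation gives S = K_s·(1 + k_d·θ_c) / [θ_c·(Y·k − k_d) − 1] = 60.1 × (1 + 0.0714 × 17.5) / [17.5 × (0.451 × 8.04 − 0.0714) − 1] = 135.2 / 61.21 = 2.209 mg/L.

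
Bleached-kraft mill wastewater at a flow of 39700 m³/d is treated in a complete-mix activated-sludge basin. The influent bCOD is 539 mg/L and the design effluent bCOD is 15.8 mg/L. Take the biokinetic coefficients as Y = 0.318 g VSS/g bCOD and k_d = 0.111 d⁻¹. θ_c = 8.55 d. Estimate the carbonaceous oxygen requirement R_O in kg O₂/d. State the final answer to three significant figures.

R_O ≈ 16000 kg O₂/d

Y_obs = Y / (1 + k_d θ_c) = 0.318 / (1 + 0.111 × 8.55) = 0.318 / 1.949 = 0.1632.
ΔS = 539 − 15.8 = 523.2 mg/L, so the substrate removal rate is 39700 × 523.2/1000 = 20771 kg bCOD/d.
Net sludge production P_X = 0.1632 × 20771 = 3389 kg VSS/d.
R_O = Q·(S₀ − S) − 1.42·P_X = 20771 − 1.42 × 3389 = 15959 kg O₂/d.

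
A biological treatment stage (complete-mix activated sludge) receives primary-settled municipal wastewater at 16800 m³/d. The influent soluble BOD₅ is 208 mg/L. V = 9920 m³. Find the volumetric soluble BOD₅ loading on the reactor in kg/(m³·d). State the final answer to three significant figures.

L_v = Q S₀ / V = 16800 × 208 × 10⁻³ / 9920 = 0.3523 kg/(m³·d).

L_v ≈ 0.352 kg soluble BOD₅/(m³·d)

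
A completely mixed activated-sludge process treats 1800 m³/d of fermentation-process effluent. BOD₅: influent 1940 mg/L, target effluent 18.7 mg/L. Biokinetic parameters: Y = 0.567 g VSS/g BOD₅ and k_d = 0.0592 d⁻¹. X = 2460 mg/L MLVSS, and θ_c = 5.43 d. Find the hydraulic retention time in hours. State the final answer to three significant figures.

Steady-state biomass mass balance: V·X·(1 + k_d·θ_c) = Y·Q·(S₀ − S)·θ_c, so V = 0.567 × 1800 × (1940 − 18.7) × 5.43 / [2460 × (1 + 0.0592 × 5.43)] = 1.06×10^7 / 3251 = 3275 m³.
τ = V/Q = 3275/1800 = 1.820 d, or 43.67 h.

τ ≈ 43.7 h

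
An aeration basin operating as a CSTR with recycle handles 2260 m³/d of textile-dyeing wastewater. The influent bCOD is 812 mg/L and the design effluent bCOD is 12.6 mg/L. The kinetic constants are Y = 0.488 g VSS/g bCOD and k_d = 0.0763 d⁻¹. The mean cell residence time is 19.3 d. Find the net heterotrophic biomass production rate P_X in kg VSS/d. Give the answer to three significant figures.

P_X ≈ 357 kg VSS/d

The observed yield is Y_obs = Y/(1 + k_d·θ_c) = 0.488 / (1 + 0.0763 × 19.3) = 0.488 / 2.473 = 0.1974 g VSS per g bCOD removed.
Substrate removed = Q·(S₀ − S) = 2260 m³/d × (812 − 12.6) g/m³ = 1.81×10^6 g/d = 1807 kg/d.
Biomass produced: P_X = Y_obs·Q·ΔS = 0.1974 × 1807 ≈ 356.6 kg VSS/d.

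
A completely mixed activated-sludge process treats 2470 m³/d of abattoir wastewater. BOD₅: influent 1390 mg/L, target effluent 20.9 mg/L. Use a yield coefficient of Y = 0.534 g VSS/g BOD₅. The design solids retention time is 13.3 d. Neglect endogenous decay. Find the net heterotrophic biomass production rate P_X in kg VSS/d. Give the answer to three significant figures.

With endogenous decay neglected, the observed yield equals the true yield: Y_obs = Y = 0.534 g VSS/g BOD₅.
Substrate removed = Q·(S₀ − S) = 2470 m³/d × (1390 − 20.9) g/m³ = 3.38×10^6 g/d = 3382 kg/d.
So the net sludge growth is P_X = 0.5340 × 3382 = 1806 kg VSS/d.

P_X ≈ 1810 kg VSS/d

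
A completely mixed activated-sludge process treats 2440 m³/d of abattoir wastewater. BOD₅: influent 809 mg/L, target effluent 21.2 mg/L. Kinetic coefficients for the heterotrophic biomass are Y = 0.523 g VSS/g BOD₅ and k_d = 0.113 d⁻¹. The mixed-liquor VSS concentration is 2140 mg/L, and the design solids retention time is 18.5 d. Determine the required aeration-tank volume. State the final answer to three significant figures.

V ≈ 2810 m³

Rearranging the biomass balance for a CMAS with decay, V = Y·Q·ΔS·θ_c / [X·(1+k_d θ_c)] = 0.523 × 2440 × (809 − 21.2) × 18.5 / [2140 × (1 + 0.113 × 18.5)] = 1.86×10^7 / 6614 = 2812 m³.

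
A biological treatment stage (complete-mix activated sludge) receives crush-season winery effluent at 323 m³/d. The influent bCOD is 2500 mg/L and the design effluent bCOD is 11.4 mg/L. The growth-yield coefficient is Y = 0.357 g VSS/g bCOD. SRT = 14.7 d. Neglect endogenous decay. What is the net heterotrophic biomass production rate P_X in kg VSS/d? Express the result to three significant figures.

P_X ≈ 287 kg VSS/d

Since k_d ≈ 0, Y_obs = Y = 0.357 g VSS/g bCOD.
Q·(S₀ − S) = 323 × (2500 − 11.4) × 10⁻³ = 803.8 kg/d removed.
Net biomass production P_X = Y_obs × Q·(S₀ − S) = 0.3570 × 803.8 = 287.0 kg VSS/d.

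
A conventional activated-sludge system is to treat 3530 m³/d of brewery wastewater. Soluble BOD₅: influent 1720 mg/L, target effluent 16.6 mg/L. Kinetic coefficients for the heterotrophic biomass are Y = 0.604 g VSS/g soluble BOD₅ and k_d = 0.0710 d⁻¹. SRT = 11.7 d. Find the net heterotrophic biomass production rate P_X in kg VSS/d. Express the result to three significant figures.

P_X ≈ 1980 kg VSS/d

The observed yield is Y_obs = Y/(1 + k_d·θ_c) = 0.604 / (1 + 0.0710 × 11.7) = 0.604 / 1.831 = 0.3299 g VSS per g soluble BOD₅ removed.
Mass of soluble BOD₅ removed per day: Q(S₀ − S) = 3530 × 1703 g/m³ = 6013 kg/d.
P_X = Y_obs · Q(S₀ − S) = 0.3299 × 6013 = 1984 kg VSS/d.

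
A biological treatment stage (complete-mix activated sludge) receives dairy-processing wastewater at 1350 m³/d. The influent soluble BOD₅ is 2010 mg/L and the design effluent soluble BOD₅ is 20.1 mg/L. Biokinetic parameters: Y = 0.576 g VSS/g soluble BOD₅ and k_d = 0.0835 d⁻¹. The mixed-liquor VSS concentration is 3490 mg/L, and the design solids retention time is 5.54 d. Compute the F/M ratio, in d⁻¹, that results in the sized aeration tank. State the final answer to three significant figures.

Rearranging the biomass balance for a CMAS with decay, V = Y·Q·ΔS·θ_c / [X·(1+k_d θ_c)] = 0.576 × 1350 × (2010 − 20.1) × 5.54 / [3490 × (1 + 0.0835 × 5.54)] = 8.57×10^6 / 5104 = 1679 m³.
Food-to-microorganism ratio F/M = Q S₀ / (V X) = 1350 × 2010 / (1679 × 3490) = 0.4630 d⁻¹.

F/M ≈ 0.463 d⁻¹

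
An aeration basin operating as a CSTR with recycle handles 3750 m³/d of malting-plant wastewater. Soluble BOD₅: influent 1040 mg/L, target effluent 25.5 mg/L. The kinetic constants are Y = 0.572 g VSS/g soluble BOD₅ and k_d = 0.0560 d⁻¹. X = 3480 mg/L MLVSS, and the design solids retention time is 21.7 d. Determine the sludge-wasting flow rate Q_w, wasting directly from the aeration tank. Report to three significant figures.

Q_w ≈ 282 m³/d

Rearranging the biomass balance for a CMAS with decay, V = Y·Q·ΔS·θ_c / [X·(1+k_d θ_c)] = 0.572 × 3750 × (1040 − 25.5) × 21.7 / [3480 × (1 + 0.0560 × 21.7)] = 4.72×10^7 / 7709 = 6126 m³.
With mixed-liquor wasting, θ_c = V/Q_w, so Q_w = V/θ_c = 6126/21.7 = 282.3 m³/d.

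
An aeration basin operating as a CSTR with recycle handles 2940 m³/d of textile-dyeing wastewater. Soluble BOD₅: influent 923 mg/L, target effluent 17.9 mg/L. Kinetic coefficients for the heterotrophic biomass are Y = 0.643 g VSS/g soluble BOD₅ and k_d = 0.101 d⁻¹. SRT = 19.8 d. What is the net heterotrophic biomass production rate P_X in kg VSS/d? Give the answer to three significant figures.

P_X ≈ 570 kg VSS/d

The observed yield is Y_obs = Y/(1 + k_d·θ_c) = 0.643 / (1 + 0.101 × 19.8) = 0.643 / 3.000 = 0.2143 g VSS per g soluble BOD₅ removed.
Substrate removed = Q·(S₀ − S) = 2940 m³/d × (923 − 17.9) g/m³ = 2.66×10^6 g/d = 2661 kg/d.
Biomass produced: P_X = Y_obs·Q·ΔS = 0.2143 × 2661 ≈ 570.4 kg VSS/d.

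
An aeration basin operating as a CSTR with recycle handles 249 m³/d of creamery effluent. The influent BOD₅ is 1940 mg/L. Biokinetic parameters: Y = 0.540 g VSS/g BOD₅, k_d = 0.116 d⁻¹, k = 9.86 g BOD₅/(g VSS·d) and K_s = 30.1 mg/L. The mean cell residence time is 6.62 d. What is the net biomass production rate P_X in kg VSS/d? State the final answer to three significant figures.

P_X ≈ 147 kg VSS/d

For a completely mixed reactor with recycle the Lawrence–McCarty relation gives S = K_s·(1 + k_d·θ_c) / [θ_c·(Y·k − k_d) − 1] = 30.1 × (1 + 0.116 × 6.62) / [6.62 × (0.540 × 9.86 − 0.116) − 1] = 53.21 / 33.48 = 1.589 mg/L.
The observed yield is Y_obs = Y/(1 + k_d·θ_c) = 0.540 / (1 + 0.116 × 6.62) = 0.540 / 1.768 = 0.3054 g VSS per g BOD₅ removed.
Substrate removed = Q·(S₀ − S) = 249 m³/d × (1940 − 1.59) g/m³ = 4.83×10^5 g/d = 482.7 kg/d.
Biomass produced: P_X = Y_obs·Q·ΔS = 0.3054 × 482.7 ≈ 147.4 kg VSS/d.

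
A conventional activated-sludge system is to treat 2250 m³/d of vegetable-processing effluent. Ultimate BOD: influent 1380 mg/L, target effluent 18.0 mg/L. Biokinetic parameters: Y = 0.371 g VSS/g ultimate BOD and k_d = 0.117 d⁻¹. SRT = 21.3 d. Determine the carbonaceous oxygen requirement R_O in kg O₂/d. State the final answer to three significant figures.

R_O ≈ 2600 kg O₂/d

Y_obs = Y / (1 + k_d θ_c) = 0.371 / (1 + 0.117 × 21.3) = 0.371 / 3.492 = 0.1062.
Mass of ultimate BOD removed per day: Q(S₀ − S) = 2250 × 1362 g/m³ = 3064 kg/d.
Net sludge production P_X = 0.1062 × 3064 = 325.6 kg VSS/d.
Carbonaceous O₂ demand = substrate oxidised − cell-mass equivalent = 3064 − 1.42 × 325.6 = 2602 kg O₂/d.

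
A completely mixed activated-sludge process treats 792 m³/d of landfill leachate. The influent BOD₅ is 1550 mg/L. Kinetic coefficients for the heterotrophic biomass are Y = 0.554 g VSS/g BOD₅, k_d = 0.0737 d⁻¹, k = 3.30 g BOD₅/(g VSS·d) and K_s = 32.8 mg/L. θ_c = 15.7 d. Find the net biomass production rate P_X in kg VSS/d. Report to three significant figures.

From the Monod/SRT balance for a CMAS, S = K_s·(1+k_d θ_c)/[θ_c·(Y k − k_d) − 1] = 32.8 × (1 + 0.0737 × 15.7) / [15.7 × (0.554 × 3.30 − 0.0737) − 1] = 70.75 / 26.55 = 2.665 mg/L.
Observed yield with endogenous decay: Y_obs = Y / (1 + k_d·θ_c) = 0.554 / (1 + 0.0737 × 15.7) = 0.554 / 2.157 = 0.2568 g VSS/g BOD₅.
Q·(S₀ − S) = 792 × (1550 − 2.67) × 10⁻³ = 1225 kg/d removed.
Biomass produced: P_X = Y_obs·Q·ΔS = 0.2568 × 1225 ≈ 314.7 kg VSS/d.

P_X ≈ 315 kg VSS/d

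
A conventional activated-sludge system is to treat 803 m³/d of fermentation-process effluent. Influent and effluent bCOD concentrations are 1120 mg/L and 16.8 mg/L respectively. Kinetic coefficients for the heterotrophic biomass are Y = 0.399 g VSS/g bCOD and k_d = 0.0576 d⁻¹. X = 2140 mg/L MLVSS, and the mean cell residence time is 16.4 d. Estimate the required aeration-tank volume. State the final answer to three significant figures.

V ≈ 1390 m³

Steady-state biomass mass balance: V·X·(1 + k_d·θ_c) = Y·Q·(S₀ − S)·θ_c, so V = 0.399 × 803 × (1120 − 16.8) × 16.4 / [2140 × (1 + 0.0576 × 16.4)] = 5.8×10^6 / 4162 = 1393 m³.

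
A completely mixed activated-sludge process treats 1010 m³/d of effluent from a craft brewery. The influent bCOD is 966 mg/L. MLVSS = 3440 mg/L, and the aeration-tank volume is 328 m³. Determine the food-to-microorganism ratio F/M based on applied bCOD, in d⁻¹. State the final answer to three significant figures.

F/M ≈ 0.865 d⁻¹

F/M = Q·S₀ / (V·X) = 1010 × 966 / (328.0 × 3440) = 0.8647 g bCOD·(g VSS·d)⁻¹.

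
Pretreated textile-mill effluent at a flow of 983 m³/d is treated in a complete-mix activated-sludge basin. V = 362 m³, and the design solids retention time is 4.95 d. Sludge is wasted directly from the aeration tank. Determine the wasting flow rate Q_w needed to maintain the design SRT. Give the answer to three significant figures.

Q_w ≈ 73.1 m³/d

With mixed-liquor wasting, θ_c = V/Q_w, so Q_w = V/θ_c = 362.0/4.95 = 73.13 m³/d.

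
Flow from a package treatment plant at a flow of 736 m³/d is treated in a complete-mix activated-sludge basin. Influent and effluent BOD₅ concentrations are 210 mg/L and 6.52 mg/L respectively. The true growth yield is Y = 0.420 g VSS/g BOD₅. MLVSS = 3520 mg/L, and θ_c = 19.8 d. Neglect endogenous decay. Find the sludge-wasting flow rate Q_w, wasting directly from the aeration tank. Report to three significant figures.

Q_w ≈ 17.9 m³/d

V·X = Y·Q·ΔS·θ_c gives V = 0.420 × 736 × (210 − 6.52) × 19.8 / 3520 = 353.8 m³.
With mixed-liquor wasting, θ_c = V/Q_w, so Q_w = V/θ_c = 353.8/19.8 = 17.87 m³/d.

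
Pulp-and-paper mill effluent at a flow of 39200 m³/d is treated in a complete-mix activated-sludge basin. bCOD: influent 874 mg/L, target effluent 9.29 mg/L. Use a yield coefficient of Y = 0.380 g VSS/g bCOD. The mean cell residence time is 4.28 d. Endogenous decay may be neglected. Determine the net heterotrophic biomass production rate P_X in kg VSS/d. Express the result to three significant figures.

No decay correction is needed, so Y_obs = Y = 0.380.
Substrate removed = Q·(S₀ − S) = 39200 m³/d × (874 − 9.29) g/m³ = 3.39×10^7 g/d = 33897 kg/d.
Biomass produced: P_X = Y_obs·Q·ΔS = 0.3800 × 33897 ≈ 12881 kg VSS/d.

P_X ≈ 12900 kg VSS/d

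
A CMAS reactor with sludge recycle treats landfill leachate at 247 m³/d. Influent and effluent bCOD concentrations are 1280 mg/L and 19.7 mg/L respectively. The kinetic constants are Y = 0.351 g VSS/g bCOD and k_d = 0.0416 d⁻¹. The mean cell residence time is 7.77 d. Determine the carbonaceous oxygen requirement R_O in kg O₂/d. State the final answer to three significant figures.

R_O ≈ 194 kg O₂/d

Observed yield with endogenous decay: Y_obs = Y / (1 + k_d·θ_c) = 0.351 / (1 + 0.0416 × 7.77) = 0.351 / 1.323 = 0.2653 g VSS/g bCOD.
Substrate removed = Q·(S₀ − S) = 247 m³/d × (1280 − 19.7) g/m³ = 3.11×10^5 g/d = 311.3 kg/d.
Biomass synthesised: P_X = Y_obs × 311.3 = 82.57 kg VSS/d.
R_O = Q·(S₀ − S) − 1.42·P_X = 311.3 − 1.42 × 82.57 = 194.0 kg O₂/d.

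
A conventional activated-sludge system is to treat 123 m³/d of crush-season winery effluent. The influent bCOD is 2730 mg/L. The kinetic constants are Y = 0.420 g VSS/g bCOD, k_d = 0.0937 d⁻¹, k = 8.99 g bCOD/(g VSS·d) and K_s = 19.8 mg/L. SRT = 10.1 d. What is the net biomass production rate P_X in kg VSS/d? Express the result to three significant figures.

For a completely mixed reactor with recycle the Lawrence–McCarty relation gives S = K_s·(1 + k_d·θ_c) / [θ_c·(Y·k − k_d) − 1] = 19.8 × (1 + 0.0937 × 10.1) / [10.1 × (0.420 × 8.99 − 0.0937) − 1] = 38.54 / 36.19 = 1.065 mg/L.
The observed yield is Y_obs = Y/(1 + k_d·θ_c) = 0.420 / (1 + 0.0937 × 10.1) = 0.420 / 1.946 = 0.2158 g VSS per g bCOD removed.
Substrate removed = Q·(S₀ − S) = 123 m³/d × (2730 − 1.06) g/m³ = 3.36×10^5 g/d = 335.7 kg/d.
Biomass produced: P_X = Y_obs·Q·ΔS = 0.2158 × 335.7 ≈ 72.43 kg VSS/d.

P_X ≈ 72.4 kg VSS/d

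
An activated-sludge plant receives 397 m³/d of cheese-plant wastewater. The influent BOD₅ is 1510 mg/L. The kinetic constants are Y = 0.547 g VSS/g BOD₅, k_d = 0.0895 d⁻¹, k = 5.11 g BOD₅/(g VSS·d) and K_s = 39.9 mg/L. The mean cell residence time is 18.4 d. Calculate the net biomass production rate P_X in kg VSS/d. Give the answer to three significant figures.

P_X ≈ 124 kg VSS/d

Effluent substrate depends only on kinetics and SRT: S = K_s(1 + k_d θ_c) / [θ_c(Yk − k_d) − 1] = 39.9 × (1 + 0.0895 × 18.4) / [18.4 × (0.547 × 5.11 − 0.0895) − 1] = 105.6 / 48.78 = 2.165 mg/L.
Observed yield with endogenous decay: Y_obs = Y / (1 + k_d·θ_c) = 0.547 / (1 + 0.0895 × 18.4) = 0.547 / 2.647 = 0.2067 g VSS/g BOD₅.
ΔS = 1510 − 2.16 = 1508 mg/L, so the substrate removal rate is 397 × 1508/1000 = 598.6 kg BOD₅/d.
P_X = Y_obs · Q(S₀ − S) = 0.2067 × 598.6 = 123.7 kg VSS/d.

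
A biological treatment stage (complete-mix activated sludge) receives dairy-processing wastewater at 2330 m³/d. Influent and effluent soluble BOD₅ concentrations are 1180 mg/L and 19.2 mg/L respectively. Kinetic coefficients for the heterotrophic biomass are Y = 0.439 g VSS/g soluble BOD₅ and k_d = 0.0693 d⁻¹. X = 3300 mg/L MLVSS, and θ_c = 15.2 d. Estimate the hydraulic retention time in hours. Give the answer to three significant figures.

Rearranging the biomass balance for a CMAS with decay, V = Y·Q·ΔS·θ_c / [X·(1+k_d θ_c)] = 0.439 × 2330 × (1180 − 19.2) × 15.2 / [3300 × (1 + 0.0693 × 15.2)] = 1.8×10^7 / 6776 = 2663 m³.
HRT = V/Q = 2663 m³ / 2330 m³·d⁻¹ = 1.143 d × 24 = 27.43 h.

τ ≈ 27.4 h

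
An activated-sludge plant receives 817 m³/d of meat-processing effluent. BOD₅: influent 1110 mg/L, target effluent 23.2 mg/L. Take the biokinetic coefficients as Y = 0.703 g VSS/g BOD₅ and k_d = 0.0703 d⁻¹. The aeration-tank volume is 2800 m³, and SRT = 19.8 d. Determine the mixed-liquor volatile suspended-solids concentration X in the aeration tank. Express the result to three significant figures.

X ≈ 1850 mg/L

Solving the biomass balance for X: X = Y Q (S₀−S) θ_c / [V (1+k_d θ_c)] = 0.703 × 817 × (1110 − 23.2) × 19.8 / [2800 × (1 + 0.0703 × 19.8)] = 1845 mg/L.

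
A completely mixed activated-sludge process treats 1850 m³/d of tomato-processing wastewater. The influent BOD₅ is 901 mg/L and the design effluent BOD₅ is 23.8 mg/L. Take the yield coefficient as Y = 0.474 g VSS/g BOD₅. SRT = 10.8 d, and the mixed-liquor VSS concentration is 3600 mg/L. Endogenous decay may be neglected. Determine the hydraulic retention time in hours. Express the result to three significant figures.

τ ≈ 29.9 h

V·X = Y·Q·ΔS·θ_c gives V = 0.474 × 1850 × (901 − 23.8) × 10.8 / 3600 = 2308 m³.
Hydraulic retention time τ = V/Q = 2308 / 1850 = 1.247 d = 29.94 h.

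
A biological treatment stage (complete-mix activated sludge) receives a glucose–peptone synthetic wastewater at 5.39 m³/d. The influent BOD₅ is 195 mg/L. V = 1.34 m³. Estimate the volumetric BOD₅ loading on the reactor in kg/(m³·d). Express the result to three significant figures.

L_v ≈ 0.784 kg BOD₅/(m³·d)

L_v = Q S₀ / V = 5.39 × 195 × 10⁻³ / 1.340 = 0.7844 kg/(m³·d).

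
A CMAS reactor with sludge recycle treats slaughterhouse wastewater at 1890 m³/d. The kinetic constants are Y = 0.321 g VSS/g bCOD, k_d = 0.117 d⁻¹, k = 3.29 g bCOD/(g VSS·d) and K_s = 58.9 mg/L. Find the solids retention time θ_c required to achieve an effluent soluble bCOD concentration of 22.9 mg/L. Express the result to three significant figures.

From 1/θ_c = Y·k·S/(K_s + S) − k_d: Y·k·S/(K_s+S) = 0.321 × 3.29 × 22.9 / (58.9 + 22.9) = 0.2957 d⁻¹.
1/θ_c = 0.2957 − 0.117 = 0.1787 d⁻¹, so θ_c = 5.597 d.

θ_c ≈ 5.60 d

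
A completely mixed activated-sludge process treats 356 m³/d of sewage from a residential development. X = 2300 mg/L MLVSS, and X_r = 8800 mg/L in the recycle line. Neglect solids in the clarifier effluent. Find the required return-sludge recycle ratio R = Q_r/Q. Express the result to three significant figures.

R = Q_r/Q = X/(X_r − X) = 2300 / (8800 − 2300) = 0.3538.

R ≈ 0.354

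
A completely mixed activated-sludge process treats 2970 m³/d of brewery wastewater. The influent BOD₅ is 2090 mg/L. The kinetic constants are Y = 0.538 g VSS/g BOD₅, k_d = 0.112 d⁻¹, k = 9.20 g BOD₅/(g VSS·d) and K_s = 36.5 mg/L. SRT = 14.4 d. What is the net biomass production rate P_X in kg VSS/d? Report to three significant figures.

P_X ≈ 1280 kg VSS/d

For a completely mixed reactor with recycle the Lawrence–McCarty relation gives S = K_s·(1 + k_d·θ_c) / [θ_c·(Y·k − k_d) − 1] = 36.5 × (1 + 0.112 × 14.4) / [14.4 × (0.538 × 9.20 − 0.112) − 1] = 95.37 / 68.66 = 1.389 mg/L.
Y_obs = Y / (1 + k_d θ_c) = 0.538 / (1 + 0.112 × 14.4) = 0.538 / 2.613 = 0.2059.
Mass of BOD₅ removed per day: Q(S₀ − S) = 2970 × 2089 g/m³ = 6203 kg/d.
Biomass produced: P_X = Y_obs·Q·ΔS = 0.2059 × 6203 ≈ 1277 kg VSS/d.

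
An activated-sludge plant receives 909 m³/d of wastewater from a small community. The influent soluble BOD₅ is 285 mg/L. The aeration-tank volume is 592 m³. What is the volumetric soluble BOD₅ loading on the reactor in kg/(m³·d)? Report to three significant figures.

L_v = Q S₀ / V = 909 × 285 × 10⁻³ / 592.0 = 0.4376 kg/(m³·d).

L_v ≈ 0.438 kg soluble BOD₅/(m³·d)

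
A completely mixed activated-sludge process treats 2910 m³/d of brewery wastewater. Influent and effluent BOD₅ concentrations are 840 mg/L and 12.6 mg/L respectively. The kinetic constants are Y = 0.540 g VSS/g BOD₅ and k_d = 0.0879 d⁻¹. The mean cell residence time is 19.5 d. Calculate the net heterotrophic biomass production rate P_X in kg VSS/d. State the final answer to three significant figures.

P_X ≈ 479 kg VSS/d

Observed yield with endogenous decay: Y_obs = Y / (1 + k_d·θ_c) = 0.540 / (1 + 0.0879 × 19.5) = 0.540 / 2.714 = 0.1990 g VSS/g BOD₅.
Q·(S₀ − S) = 2910 × (840 − 12.6) × 10⁻³ = 2408 kg/d removed.
Net biomass production P_X = Y_obs × Q·(S₀ − S) = 0.1990 × 2408 = 479.1 kg VSS/d.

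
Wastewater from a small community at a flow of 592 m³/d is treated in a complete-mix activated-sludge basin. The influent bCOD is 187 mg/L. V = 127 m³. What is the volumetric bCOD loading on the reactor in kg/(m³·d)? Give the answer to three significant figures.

Volumetric loading L_v = Q·S₀ / V = 592 × 187 g/m³ / 127.0 m³ = 871.7 g/(m³·d) = 0.8717 kg bCOD/(m³·d).

L_v ≈ 0.872 kg bCOD/(m³·d)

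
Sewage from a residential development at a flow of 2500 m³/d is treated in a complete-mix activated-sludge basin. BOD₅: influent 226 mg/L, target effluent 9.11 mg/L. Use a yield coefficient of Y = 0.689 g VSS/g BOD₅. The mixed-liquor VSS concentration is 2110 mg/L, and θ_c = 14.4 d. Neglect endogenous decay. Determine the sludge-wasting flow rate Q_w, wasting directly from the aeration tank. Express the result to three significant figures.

Q_w ≈ 177 m³/d

With k_d = 0 the design equation reduces to V = Y Q (S₀−S) θ_c / X = 0.689 × 2500 × (226 − 9.11) × 14.4 / 2110 = 2550 m³.
With mixed-liquor wasting, θ_c = V/Q_w, so Q_w = V/θ_c = 2550/14.4 = 177.1 m³/d.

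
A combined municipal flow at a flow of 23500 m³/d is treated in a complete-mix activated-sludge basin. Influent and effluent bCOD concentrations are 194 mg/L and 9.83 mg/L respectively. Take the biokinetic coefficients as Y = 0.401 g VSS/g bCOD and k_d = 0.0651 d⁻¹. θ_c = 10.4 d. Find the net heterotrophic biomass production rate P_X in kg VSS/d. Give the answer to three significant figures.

Correct the yield for decay: Y_obs = Y/(1 + k_d θ_c) = 0.401 / (1 + 0.0651 × 10.4) = 0.401 / 1.677 = 0.2391.
ΔS = 194 − 9.83 = 184.2 mg/L, so the substrate removal rate is 23500 × 184.2/1000 = 4328 kg bCOD/d.
So the net sludge growth is P_X = 0.2391 × 4328 = 1035 kg VSS/d.

P_X ≈ 1030 kg VSS/d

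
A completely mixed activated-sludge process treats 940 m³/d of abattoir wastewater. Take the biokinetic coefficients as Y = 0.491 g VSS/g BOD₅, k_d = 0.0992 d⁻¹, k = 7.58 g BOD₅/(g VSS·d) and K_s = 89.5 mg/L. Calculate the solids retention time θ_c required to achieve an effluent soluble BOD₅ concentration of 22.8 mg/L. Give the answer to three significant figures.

From 1/θ_c = Y·k·S/(K_s + S) − k_d: Y·k·S/(K_s+S) = 0.491 × 7.58 × 22.8 / (89.5 + 22.8) = 0.7556 d⁻¹.
θ_c = 1/(μ − k_d) = 1/(0.7556 − 0.0992) = 1/0.6564 = 1.523 d.

θ_c ≈ 1.52 d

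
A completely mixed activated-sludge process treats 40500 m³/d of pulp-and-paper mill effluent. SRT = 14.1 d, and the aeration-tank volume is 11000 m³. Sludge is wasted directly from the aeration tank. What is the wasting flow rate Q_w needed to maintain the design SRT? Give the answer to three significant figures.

Q_w ≈ 780 m³/d

Wasting from the aeration tank: Q_w = V / θ_c = 11000 / 14.1 = 780.1 m³/d.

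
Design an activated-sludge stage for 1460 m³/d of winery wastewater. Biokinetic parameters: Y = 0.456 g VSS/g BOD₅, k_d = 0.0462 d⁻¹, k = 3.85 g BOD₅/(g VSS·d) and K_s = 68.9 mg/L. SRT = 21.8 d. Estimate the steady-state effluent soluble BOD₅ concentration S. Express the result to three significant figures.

From the Monod/SRT balance for a CMAS, S = K_s·(1+k_d θ_c)/[θ_c·(Y k − k_d) − 1] = 68.9 × (1 + 0.0462 × 21.8) / [21.8 × (0.456 × 3.85 − 0.0462) − 1] = 138.3 / 36.26 = 3.813 mg/L.

S ≈ 3.81 mg/L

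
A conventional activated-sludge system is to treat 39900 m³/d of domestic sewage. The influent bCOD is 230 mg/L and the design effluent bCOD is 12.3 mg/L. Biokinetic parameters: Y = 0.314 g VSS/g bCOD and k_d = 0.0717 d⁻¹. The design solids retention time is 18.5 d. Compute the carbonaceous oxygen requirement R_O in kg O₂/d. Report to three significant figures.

R_O ≈ 7020 kg O₂/d

Y_obs = Y / (1 + k_d θ_c) = 0.314 / (1 + 0.0717 × 18.5) = 0.314 / 2.326 = 0.1350.
Mass of bCOD removed per day: Q(S₀ − S) = 39900 × 217.7 g/m³ = 8686 kg/d.
Net sludge production P_X = 0.1350 × 8686 = 1172 kg VSS/d.
Carbonaceous O₂ demand = substrate oxidised − cell-mass equivalent = 8686 − 1.42 × 1172 = 7021 kg O₂/d.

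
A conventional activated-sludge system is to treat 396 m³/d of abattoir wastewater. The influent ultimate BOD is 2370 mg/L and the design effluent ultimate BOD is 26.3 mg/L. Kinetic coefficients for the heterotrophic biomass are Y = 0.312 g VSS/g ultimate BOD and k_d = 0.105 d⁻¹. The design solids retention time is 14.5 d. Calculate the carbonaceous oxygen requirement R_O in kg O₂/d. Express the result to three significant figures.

R_O ≈ 765 kg O₂/d

Y_obs = Y / (1 + k_d θ_c) = 0.312 / (1 + 0.105 × 14.5) = 0.312 / 2.522 = 0.1237.
Q·(S₀ − S) = 396 × (2370 − 26.3) × 10⁻³ = 928.1 kg/d removed.
P_X = Y_obs·Q·(S₀ − S) = 0.1237 × 928.1 = 114.8 kg VSS/d.
R_O = Q·ΔS − 1.42 P_X = 928.1 − 163.0 = 765.1 kg O₂/d.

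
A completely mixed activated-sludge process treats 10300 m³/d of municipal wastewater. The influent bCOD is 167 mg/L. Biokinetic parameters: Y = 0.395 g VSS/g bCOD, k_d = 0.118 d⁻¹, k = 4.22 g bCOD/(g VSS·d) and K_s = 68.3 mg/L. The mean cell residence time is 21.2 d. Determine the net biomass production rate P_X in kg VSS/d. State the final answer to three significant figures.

P_X ≈ 185 kg VSS/d

From the Monod/SRT balance for a CMAS, S = K_s·(1+k_d θ_c)/[θ_c·(Y k − k_d) − 1] = 68.3 × (1 + 0.118 × 21.2) / [21.2 × (0.395 × 4.22 − 0.118) − 1] = 239.2 / 31.84 = 7.512 mg/L.
Correct the yield for decay: Y_obs = Y/(1 + k_d θ_c) = 0.395 / (1 + 0.118 × 21.2) = 0.395 / 3.502 = 0.1128.
Mass of bCOD removed per day: Q(S₀ − S) = 10300 × 159.5 g/m³ = 1643 kg/d.
Net biomass production P_X = Y_obs × Q·(S₀ − S) = 0.1128 × 1643 = 185.3 kg VSS/d.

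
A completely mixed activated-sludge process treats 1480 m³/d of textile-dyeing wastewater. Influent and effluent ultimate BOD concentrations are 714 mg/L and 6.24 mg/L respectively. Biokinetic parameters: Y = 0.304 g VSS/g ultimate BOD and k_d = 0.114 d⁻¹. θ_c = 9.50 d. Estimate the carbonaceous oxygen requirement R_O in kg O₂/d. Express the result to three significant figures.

R_O ≈ 830 kg O₂/d

Correct the yield for decay: Y_obs = Y/(1 + k_d θ_c) = 0.304 / (1 + 0.114 × 9.50) = 0.304 / 2.083 = 0.1459.
Substrate removed = Q·(S₀ − S) = 1480 m³/d × (714 − 6.24) g/m³ = 1.05×10^6 g/d = 1047 kg/d.
P_X = Y_obs·Q·(S₀ − S) = 0.1459 × 1047 = 152.9 kg VSS/d.
R_O = Q·ΔS − 1.42 P_X = 1047 − 217.1 = 830.4 kg O₂/d.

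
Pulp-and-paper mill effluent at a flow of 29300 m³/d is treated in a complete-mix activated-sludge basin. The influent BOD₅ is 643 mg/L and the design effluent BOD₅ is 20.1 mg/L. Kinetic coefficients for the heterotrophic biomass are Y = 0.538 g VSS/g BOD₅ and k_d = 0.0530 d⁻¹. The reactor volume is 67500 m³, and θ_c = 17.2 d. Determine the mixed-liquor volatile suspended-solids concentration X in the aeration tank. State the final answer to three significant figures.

X ≈ 1310 mg/L

Solving the biomass balance for X: X = Y Q (S₀−S) θ_c / [V (1+k_d θ_c)] = 0.538 × 29300 × (643 − 20.1) × 17.2 / [67500 × (1 + 0.0530 × 17.2)] = 1309 mg/L.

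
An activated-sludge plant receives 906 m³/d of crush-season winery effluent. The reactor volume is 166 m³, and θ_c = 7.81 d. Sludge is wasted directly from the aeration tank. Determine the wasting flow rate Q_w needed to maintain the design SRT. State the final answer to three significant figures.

Q_w ≈ 21.3 m³/d

Wasting from the aeration tank: Q_w = V / θ_c = 166.0 / 7.81 = 21.25 m³/d.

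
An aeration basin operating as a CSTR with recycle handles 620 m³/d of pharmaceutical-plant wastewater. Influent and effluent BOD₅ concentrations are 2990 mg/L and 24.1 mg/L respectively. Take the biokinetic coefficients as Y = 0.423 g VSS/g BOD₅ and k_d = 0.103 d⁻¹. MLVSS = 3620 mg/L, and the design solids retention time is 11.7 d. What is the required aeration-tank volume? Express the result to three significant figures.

Rearranging the biomass balance for a CMAS with decay, V = Y·Q·ΔS·θ_c / [X·(1+k_d θ_c)] = 0.423 × 620 × (2990 − 24.1) × 11.7 / [3620 × (1 + 0.103 × 11.7)] = 9.1×10^6 / 7982 = 1140 m³.

V ≈ 1140 m³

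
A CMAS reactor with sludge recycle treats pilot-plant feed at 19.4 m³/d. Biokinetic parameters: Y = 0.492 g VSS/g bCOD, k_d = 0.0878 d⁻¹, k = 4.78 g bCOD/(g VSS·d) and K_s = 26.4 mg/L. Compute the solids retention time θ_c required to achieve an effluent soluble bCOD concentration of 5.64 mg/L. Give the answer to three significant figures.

Specific growth rate at S = 5.64 mg/L: μ = YkS/(K_s+S) = 0.492·4.78·5.64/(26.4+5.64) = 0.4140 d⁻¹.
Then 1/θ_c = μ − k_d = 0.4140 − 0.0878 = 0.3262 d⁻¹, giving θ_c = 3.066 d.

θ_c ≈ 3.07 d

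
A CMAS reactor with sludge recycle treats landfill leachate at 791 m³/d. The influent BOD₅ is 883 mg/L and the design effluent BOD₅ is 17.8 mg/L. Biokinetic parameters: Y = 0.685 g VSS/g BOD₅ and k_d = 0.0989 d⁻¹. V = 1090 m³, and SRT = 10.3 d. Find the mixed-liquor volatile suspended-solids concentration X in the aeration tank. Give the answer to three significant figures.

X ≈ 2190 mg/L

X = Y·Q·ΔS·θ_c / [V·(1 + k_d θ_c)] = 0.685 × 791 × (883 − 17.8) × 10.3 / [1090 × (1 + 0.0989 × 10.3)] = 2194 mg/L.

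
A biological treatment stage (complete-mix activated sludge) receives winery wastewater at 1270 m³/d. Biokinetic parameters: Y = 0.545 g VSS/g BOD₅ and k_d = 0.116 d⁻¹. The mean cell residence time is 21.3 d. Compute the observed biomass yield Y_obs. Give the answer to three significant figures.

The observed yield is Y_obs = Y/(1 + k_d·θ_c) = 0.545 / (1 + 0.116 × 21.3) = 0.545 / 3.471 = 0.1570 g VSS per g BOD₅ removed.

Y_obs ≈ 0.157 g VSS/g BOD₅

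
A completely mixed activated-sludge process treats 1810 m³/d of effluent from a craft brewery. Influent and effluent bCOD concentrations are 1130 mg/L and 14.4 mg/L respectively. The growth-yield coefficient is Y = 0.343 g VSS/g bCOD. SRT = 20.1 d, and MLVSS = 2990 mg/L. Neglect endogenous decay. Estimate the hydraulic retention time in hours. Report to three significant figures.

τ ≈ 61.7 h

With k_d = 0 the design equation reduces to V = Y Q (S₀−S) θ_c / X = 0.343 × 1810 × (1130 − 14.4) × 20.1 / 2990 = 4656 m³.
Hydraulic retention time τ = V/Q = 4656 / 1810 = 2.572 d = 61.74 h.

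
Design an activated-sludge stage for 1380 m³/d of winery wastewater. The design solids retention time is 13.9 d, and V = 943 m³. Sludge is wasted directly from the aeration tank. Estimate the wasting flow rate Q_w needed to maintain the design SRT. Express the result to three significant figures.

Q_w ≈ 67.8 m³/d

With mixed-liquor wasting, θ_c = V/Q_w, so Q_w = V/θ_c = 943.0/13.9 = 67.84 m³/d.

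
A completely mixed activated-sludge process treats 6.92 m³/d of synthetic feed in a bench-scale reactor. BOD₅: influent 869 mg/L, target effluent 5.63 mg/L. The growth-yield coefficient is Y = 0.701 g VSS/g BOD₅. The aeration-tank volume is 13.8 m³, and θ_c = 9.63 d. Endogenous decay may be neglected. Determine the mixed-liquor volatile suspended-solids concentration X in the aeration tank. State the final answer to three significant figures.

X ≈ 2920 mg/L

From V·X = Y·Q·(S₀ − S)·θ_c (decay neglected): X = 0.701 × 6.92 × (869 − 5.63) × 9.63 / 13.8 = 2923 mg/L.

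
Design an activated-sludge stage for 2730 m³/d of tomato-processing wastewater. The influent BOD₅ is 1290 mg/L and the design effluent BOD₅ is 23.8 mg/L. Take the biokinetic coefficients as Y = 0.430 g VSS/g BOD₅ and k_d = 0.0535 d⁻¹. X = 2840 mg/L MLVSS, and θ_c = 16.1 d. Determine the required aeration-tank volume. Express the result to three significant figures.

Steady-state biomass mass balance: V·X·(1 + k_d·θ_c) = Y·Q·(S₀ − S)·θ_c, so V = 0.430 × 2730 × (1290 − 23.8) × 16.1 / [2840 × (1 + 0.0535 × 16.1)] = 2.39×10^7 / 5286 = 4527 m³.

V ≈ 4530 m³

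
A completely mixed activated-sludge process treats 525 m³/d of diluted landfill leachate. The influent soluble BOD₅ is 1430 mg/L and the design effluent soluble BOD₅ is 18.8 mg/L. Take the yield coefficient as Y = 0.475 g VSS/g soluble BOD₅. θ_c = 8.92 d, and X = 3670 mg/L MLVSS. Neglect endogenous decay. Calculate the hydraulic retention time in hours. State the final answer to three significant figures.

τ ≈ 39.1 h

V·X = Y·Q·ΔS·θ_c gives V = 0.475 × 525 × (1430 − 18.8) × 8.92 / 3670 = 855.3 m³.
τ = V/Q = 855.3/525 = 1.629 d, or 39.10 h.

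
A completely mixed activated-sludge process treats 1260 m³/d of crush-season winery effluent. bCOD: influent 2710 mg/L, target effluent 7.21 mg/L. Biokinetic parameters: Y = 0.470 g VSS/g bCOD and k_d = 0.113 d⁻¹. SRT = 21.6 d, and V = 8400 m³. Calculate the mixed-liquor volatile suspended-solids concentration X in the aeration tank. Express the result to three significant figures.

Solving the biomass balance for X: X = Y Q (S₀−S) θ_c / [V (1+k_d θ_c)] = 0.470 × 1260 × (2710 − 7.21) × 21.6 / [8400 × (1 + 0.113 × 21.6)] = 1196 mg/L.

X ≈ 1200 mg/L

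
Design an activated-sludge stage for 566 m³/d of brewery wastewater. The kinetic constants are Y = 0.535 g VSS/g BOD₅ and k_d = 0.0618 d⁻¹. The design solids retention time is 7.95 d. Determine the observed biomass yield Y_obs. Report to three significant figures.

Correct the yield for decay: Y_obs = Y/(1 + k_d θ_c) = 0.535 / (1 + 0.0618 × 7.95) = 0.535 / 1.491 = 0.3587.

Y_obs ≈ 0.359 g VSS/g BOD₅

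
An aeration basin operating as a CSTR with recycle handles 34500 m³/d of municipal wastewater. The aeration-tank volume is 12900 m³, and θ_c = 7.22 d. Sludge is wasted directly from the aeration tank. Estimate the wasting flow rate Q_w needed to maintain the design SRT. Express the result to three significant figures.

Wasting from the aeration tank: Q_w = V / θ_c = 12900 / 7.22 = 1787 m³/d.

Q_w ≈ 1790 m³/d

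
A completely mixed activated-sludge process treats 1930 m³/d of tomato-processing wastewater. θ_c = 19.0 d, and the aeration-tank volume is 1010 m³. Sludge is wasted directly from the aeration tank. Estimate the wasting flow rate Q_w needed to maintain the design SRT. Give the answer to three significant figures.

Q_w ≈ 53.2 m³/d

Wasting from the aeration tank: Q_w = V / θ_c = 1010 / 19.0 = 53.16 m³/d.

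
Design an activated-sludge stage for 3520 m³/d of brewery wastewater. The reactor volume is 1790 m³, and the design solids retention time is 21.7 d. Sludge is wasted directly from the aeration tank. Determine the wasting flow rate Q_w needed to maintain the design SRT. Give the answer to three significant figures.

Wasting from the aeration tank: Q_w = V / θ_c = 1790 / 21.7 = 82.49 m³/d.

Q_w ≈ 82.5 m³/d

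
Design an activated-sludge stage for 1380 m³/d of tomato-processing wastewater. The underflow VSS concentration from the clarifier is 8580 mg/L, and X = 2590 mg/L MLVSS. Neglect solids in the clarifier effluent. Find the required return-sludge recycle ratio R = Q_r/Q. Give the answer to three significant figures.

R ≈ 0.432

Mass balance around the secondary clarifier (neglecting effluent solids): R = X / (X_r − X) = 2590 / (8580 − 2590) = 0.4324.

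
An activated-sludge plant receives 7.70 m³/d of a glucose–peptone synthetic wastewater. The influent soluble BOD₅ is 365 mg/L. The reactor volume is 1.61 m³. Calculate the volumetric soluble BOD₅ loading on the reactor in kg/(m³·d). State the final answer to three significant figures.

Volumetric loading L_v = Q·S₀ / V = 7.70 × 365 g/m³ / 1.610 m³ = 1746 g/(m³·d) = 1.746 kg soluble BOD₅/(m³·d).

L_v ≈ 1.75 kg soluble BOD₅/(m³·d)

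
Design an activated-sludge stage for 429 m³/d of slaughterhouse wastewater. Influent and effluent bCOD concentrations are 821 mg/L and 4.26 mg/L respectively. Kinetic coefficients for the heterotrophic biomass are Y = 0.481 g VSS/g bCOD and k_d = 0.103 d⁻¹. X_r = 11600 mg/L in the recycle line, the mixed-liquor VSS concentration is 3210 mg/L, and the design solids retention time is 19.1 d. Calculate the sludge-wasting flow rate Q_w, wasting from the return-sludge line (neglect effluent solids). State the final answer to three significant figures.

Q_w ≈ 4.90 m³/d

From the SRT design equation V = Y Q (S₀−S) θ_c / [X (1 + k_d θ_c)] = 0.481 × 429 × (821 − 4.26) × 19.1 / [3210 × (1 + 0.103 × 19.1)] = 3.22×10^6 / 9525 = 338.0 m³.
Wasting from the return line (neglecting effluent solids): Q_w = V·X / (θ_c·X_r) = 338.0 × 3210 / (19.1 × 11600) = 4.896 m³/d.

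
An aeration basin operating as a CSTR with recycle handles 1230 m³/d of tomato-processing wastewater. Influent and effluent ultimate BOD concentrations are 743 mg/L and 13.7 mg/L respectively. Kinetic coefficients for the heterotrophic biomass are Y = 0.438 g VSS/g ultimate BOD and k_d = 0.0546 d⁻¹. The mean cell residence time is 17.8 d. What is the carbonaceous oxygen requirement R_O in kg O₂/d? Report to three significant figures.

R_O ≈ 614 kg O₂/d

Observed yield with endogenous decay: Y_obs = Y / (1 + k_d·θ_c) = 0.438 / (1 + 0.0546 × 17.8) = 0.438 / 1.972 = 0.2221 g VSS/g ultimate BOD.
Substrate removed = Q·(S₀ − S) = 1230 m³/d × (743 − 13.7) g/m³ = 8.97×10^5 g/d = 897.0 kg/d.
Biomass synthesised: P_X = Y_obs × 897.0 = 199.3 kg VSS/d.
Carbonaceous O₂ demand = substrate oxidised − cell-mass equivalent = 897.0 − 1.42 × 199.3 = 614.1 kg O₂/d.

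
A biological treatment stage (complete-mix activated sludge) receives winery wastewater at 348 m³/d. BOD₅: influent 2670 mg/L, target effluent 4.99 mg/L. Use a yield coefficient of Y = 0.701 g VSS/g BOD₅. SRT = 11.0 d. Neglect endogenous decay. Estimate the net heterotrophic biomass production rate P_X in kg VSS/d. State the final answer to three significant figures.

P_X ≈ 650 kg VSS/d

With endogenous decay neglected, the observed yield equals the true yield: Y_obs = Y = 0.701 g VSS/g BOD₅.
Substrate removed = Q·(S₀ − S) = 348 m³/d × (2670 − 4.99) g/m³ = 9.27×10^5 g/d = 927.4 kg/d.
Net biomass production P_X = Y_obs × Q·(S₀ − S) = 0.7010 × 927.4 = 650.1 kg VSS/d.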